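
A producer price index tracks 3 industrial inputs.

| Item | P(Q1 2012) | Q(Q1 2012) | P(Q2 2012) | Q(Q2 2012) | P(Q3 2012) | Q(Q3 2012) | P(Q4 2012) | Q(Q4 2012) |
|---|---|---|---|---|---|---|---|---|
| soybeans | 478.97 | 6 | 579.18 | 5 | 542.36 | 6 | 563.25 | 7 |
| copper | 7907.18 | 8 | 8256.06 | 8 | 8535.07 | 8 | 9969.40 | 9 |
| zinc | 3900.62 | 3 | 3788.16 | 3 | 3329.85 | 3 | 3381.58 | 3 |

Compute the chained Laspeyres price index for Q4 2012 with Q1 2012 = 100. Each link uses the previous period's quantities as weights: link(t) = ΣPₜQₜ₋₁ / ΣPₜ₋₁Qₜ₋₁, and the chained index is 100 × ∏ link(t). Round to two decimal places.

119.91

Link Q1 2012→Q2 2012:
ΣP(Q2 2012)Q(Q1 2012) = 579.18×6 + 8256.06×8 + 3788.16×3 = 3475.08 + 66048.48 + 11364.48 = 80888.04
ΣP(Q1 2012)Q(Q1 2012) = 478.97×6 + 7907.18×8 + 3900.62×3 = 2873.82 + 63257.44 + 11701.86 = 77833.12
link = 80888.04/77833.12 = 1.039250
Link Q2 2012→Q3 2012:
ΣP(Q3 2012)Q(Q2 2012) = 542.36×5 + 8535.07×8 + 3329.85×3 = 2711.8 + 68280.56 + 9989.55 = 80981.91
ΣP(Q2 2012)Q(Q2 2012) = 579.18×5 + 8256.06×8 + 3788.16×3 = 2895.9 + 66048.48 + 11364.48 = 80308.86
link = 80981.91/80308.86 = 1.008381
Link Q3 2012→Q4 2012:
ΣP(Q4 2012)Q(Q3 2012) = 563.25×6 + 9969.40×8 + 3381.58×3 = 3379.5 + 79755.2 + 10144.74 = 93279.44
ΣP(Q3 2012)Q(Q3 2012) = 542.36×6 + 8535.07×8 + 3329.85×3 = 3254.16 + 68280.56 + 9989.55 = 81524.27
link = 93279.44/81524.27 = 1.144192
Chained index = 100 × 1.039250 × 1.008381 × 1.144192 = 119.9067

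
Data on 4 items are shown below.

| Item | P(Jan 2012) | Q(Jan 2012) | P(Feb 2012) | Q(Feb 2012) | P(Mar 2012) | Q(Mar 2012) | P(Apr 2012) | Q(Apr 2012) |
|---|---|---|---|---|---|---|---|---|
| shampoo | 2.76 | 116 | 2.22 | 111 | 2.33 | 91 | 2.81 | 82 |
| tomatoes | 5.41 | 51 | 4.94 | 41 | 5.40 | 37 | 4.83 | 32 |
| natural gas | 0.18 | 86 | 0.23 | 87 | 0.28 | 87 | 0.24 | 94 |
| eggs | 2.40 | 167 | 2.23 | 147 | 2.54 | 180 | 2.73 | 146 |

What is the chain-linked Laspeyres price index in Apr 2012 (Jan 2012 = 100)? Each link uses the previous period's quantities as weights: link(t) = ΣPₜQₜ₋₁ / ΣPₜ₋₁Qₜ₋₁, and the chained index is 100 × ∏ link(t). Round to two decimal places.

Link Jan 2012→Feb 2012:
ΣP(Feb 2012)Q(Jan 2012) = 2.22×116 + 4.94×51 + 0.23×86 + 2.23×167 = 257.52 + 251.94 + 19.78 + 372.41 = 901.65
ΣP(Jan 2012)Q(Jan 2012) = 2.76×116 + 5.41×51 + 0.18×86 + 2.40×167 = 320.16 + 275.91 + 15.48 + 400.8 = 1012.35
link = 901.65/1012.35 = 0.890650
Link Feb 2012→Mar 2012:
ΣP(Mar 2012)Q(Feb 2012) = 2.33×111 + 5.40×41 + 0.28×87 + 2.54×147 = 258.63 + 221.4 + 24.36 + 373.38 = 877.77
ΣP(Feb 2012)Q(Feb 2012) = 2.22×111 + 4.94×41 + 0.23×87 + 2.23×147 = 246.42 + 202.54 + 20.01 + 327.81 = 796.78
link = 877.77/796.78 = 1.101647
Link Mar 2012→Apr 2012:
ΣP(Apr 2012)Q(Mar 2012) = 2.81×91 + 4.83×37 + 0.24×87 + 2.73×180 = 255.71 + 178.71 + 20.88 + 491.4 = 946.7
ΣP(Mar 2012)Q(Mar 2012) = 2.33×91 + 5.40×37 + 0.28×87 + 2.54×180 = 212.03 + 199.8 + 24.36 + 457.2 = 893.39
link = 946.7/893.39 = 1.059672
Chained index = 100 × 0.890650 × 1.101647 × 1.059672 = 103.9731

103.97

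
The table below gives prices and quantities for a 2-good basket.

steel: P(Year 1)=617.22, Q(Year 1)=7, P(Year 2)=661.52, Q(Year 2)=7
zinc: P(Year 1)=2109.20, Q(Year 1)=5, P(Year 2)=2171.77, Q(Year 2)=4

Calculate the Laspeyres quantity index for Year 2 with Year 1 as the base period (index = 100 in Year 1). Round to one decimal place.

85.8

Laspeyres quantity index uses base-period prices as weights.
ΣP(Year 1)·Q(Year 2) = 617.22×7 + 2109.20×4 = 4320.54 + 8436.8 = 12757.34
ΣP(Year 1)·Q(Year 1) = 617.22×7 + 2109.20×5 = 4320.54 + 10546 = 14866.54
Index = 12757.34 / 14866.54 × 100 = 85.8124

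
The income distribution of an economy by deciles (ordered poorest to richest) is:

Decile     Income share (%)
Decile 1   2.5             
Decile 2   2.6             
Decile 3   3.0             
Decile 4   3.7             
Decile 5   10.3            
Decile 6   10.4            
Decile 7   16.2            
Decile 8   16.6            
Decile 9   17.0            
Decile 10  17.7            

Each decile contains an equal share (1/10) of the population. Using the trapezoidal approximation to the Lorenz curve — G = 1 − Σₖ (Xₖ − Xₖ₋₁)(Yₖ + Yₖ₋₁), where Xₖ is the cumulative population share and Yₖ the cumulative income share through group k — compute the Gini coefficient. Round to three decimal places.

0.343

Cumulative income shares Yₖ: 0.0250, 0.0510, 0.0810, 0.1180, 0.2210, 0.3250, 0.4870, 0.6530, 0.8230, 1.0000
Σ (Xₖ−Xₖ₋₁)(Yₖ+Yₖ₋₁) = (1/10)(0.0250+0.0000) + (1/10)(0.0510+0.0250) + (1/10)(0.0810+0.0510) + (1/10)(0.1180+0.0810) + (1/10)(0.2210+0.1180) + (1/10)(0.3250+0.2210) + (1/10)(0.4870+0.3250) + (1/10)(0.6530+0.4870) + (1/10)(0.8230+0.6530) + (1/10)(1.0000+0.8230)
  = 0.0025 + 0.0076 + 0.0132 + 0.0199 + 0.0339 + 0.0546 + 0.0812 + 0.1140 + 0.1476 + 0.1823 = 0.6568
G = 1 − 0.6568 = 0.3432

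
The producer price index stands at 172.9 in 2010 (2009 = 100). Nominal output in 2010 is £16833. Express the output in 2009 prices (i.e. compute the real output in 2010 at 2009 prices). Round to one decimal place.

9735.7

Real = Nominal ÷ (Index/100) = 16833 ÷ (172.9/100)
     = 16833 ÷ 1.729 = 9735.6854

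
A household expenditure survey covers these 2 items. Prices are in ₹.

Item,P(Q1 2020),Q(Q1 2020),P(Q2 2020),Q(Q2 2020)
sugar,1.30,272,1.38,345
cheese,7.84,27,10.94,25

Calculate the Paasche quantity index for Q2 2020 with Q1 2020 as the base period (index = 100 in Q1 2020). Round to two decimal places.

Paasche quantity index uses current-period prices as weights.
ΣP(Q2 2020)·Q(Q2 2020) = 1.38×345 + 10.94×25 = 476.1 + 273.5 = 749.6
ΣP(Q2 2020)·Q(Q1 2020) = 1.38×272 + 10.94×27 = 375.36 + 295.38 = 670.74
Index = 749.6 / 670.74 × 100 = 111.7572

111.76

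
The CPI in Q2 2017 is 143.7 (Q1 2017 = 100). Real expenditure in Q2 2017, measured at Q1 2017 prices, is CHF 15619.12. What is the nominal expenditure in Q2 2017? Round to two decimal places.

22444.68

Nominal = Real × (Index/100) = 15619.12 × (143.7/100)
        = 15619.12 × 1.437 = 22444.6754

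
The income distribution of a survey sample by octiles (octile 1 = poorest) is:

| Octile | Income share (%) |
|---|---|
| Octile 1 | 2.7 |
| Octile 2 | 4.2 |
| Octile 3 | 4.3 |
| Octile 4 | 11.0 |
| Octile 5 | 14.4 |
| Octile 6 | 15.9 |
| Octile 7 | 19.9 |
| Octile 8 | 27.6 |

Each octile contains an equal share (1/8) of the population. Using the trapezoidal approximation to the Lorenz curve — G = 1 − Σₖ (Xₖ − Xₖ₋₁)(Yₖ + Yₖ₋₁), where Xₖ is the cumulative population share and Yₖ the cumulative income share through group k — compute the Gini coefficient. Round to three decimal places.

Cumulative income shares Yₖ: 0.0270, 0.0690, 0.1120, 0.2220, 0.3660, 0.5250, 0.7240, 1.0000
Σ (Xₖ−Xₖ₋₁)(Yₖ+Yₖ₋₁) = (1/8)(0.0270+0.0000) + (1/8)(0.0690+0.0270) + (1/8)(0.1120+0.0690) + (1/8)(0.2220+0.1120) + (1/8)(0.3660+0.2220) + (1/8)(0.5250+0.3660) + (1/8)(0.7240+0.5250) + (1/8)(1.0000+0.7240)
  = 0.0034 + 0.0120 + 0.0226 + 0.0418 + 0.0735 + 0.1114 + 0.1561 + 0.2155 = 0.6362
G = 1 − 0.6362 = 0.3638

0.364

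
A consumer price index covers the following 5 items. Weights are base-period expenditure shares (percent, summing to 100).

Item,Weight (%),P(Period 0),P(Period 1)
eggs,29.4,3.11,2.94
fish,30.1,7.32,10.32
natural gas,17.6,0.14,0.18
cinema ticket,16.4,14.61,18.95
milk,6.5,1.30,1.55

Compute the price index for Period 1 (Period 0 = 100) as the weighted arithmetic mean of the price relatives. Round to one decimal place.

eggs: 29.4 × (2.94/3.11) = 29.4 × 0.945338 = 27.7929
fish: 30.1 × (10.32/7.32) = 30.1 × 1.409836 = 42.4361
natural gas: 17.6 × (0.18/0.14) = 17.6 × 1.285714 = 22.6286
cinema ticket: 16.4 × (18.95/14.61) = 16.4 × 1.297057 = 21.2717
milk: 6.5 × (1.55/1.30) = 6.5 × 1.192308 = 7.7500
Index = Σ wᵢ·(p₁ᵢ/p₀ᵢ) = 27.7929 + 42.4361 + 22.6286 + 21.2717 + 7.7500 = 121.8793

121.9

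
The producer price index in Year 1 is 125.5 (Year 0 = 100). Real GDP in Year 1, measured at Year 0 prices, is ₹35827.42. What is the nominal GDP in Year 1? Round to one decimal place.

Nominal = Real × (Index/100) = 35827.42 × (125.5/100)
        = 35827.42 × 1.255 = 44963.4121

44963.4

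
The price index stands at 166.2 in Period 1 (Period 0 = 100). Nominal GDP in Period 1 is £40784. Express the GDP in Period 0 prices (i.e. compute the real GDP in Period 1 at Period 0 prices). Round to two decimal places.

24539.11

Real = Nominal ÷ (Index/100) = 40784 ÷ (166.2/100)
     = 40784 ÷ 1.662 = 24539.1095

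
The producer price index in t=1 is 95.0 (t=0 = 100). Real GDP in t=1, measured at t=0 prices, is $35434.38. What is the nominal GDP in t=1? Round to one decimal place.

Nominal = Real × (Index/100) = 35434.38 × (95.0/100)
        = 35434.38 × 0.950 = 33662.6610

33662.7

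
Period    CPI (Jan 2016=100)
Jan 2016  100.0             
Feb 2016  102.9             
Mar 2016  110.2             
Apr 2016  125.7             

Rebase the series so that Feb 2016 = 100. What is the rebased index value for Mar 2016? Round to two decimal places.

Rebased(Mar 2016) = 110.2 / 102.9 × 100 = 107.0943

107.09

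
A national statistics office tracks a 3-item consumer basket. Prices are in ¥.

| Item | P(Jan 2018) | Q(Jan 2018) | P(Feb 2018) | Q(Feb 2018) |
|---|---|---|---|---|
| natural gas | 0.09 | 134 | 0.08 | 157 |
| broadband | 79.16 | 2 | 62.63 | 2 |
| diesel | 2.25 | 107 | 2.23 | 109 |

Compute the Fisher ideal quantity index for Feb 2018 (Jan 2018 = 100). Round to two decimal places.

Laspeyres component (base-period weights):
ΣP(Jan 2018)Q(Feb 2018) = 0.09×157 + 79.16×2 + 2.25×109 = 14.13 + 158.32 + 245.25 = 417.7
ΣP(Jan 2018)Q(Jan 2018) = 0.09×134 + 79.16×2 + 2.25×107 = 12.06 + 158.32 + 240.75 = 411.13
L = 417.7 / 411.13 × 100 = 101.5980
Paasche component (current-period weights):
ΣP(Feb 2018)Q(Feb 2018) = 0.08×157 + 62.63×2 + 2.23×109 = 12.56 + 125.26 + 243.07 = 380.89
ΣP(Feb 2018)Q(Jan 2018) = 0.08×134 + 62.63×2 + 2.23×107 = 10.72 + 125.26 + 238.61 = 374.59
P = 380.89 / 374.59 × 100 = 101.6818
Fisher = √(L × P) = √(101.5980 × 101.6818) = 101.6399

101.64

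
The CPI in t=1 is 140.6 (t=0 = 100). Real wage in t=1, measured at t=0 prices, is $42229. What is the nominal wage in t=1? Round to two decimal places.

Nominal = Real × (Index/100) = 42229 × (140.6/100)
        = 42229 × 1.406 = 59373.9740

59373.97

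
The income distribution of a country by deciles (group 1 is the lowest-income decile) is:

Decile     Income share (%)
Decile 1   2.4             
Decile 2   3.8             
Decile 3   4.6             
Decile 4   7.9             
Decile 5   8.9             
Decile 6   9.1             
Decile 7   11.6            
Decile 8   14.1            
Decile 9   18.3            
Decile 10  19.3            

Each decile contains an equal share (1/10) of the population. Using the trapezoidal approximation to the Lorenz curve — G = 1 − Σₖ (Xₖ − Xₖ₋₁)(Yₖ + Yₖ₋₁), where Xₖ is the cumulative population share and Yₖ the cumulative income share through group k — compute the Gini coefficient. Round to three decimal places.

0.312

Cumulative income shares Yₖ: 0.0240, 0.0620, 0.1080, 0.1870, 0.2760, 0.3670, 0.4830, 0.6240, 0.8070, 1.0000
Σ (Xₖ−Xₖ₋₁)(Yₖ+Yₖ₋₁) = (1/10)(0.0240+0.0000) + (1/10)(0.0620+0.0240) + (1/10)(0.1080+0.0620) + (1/10)(0.1870+0.1080) + (1/10)(0.2760+0.1870) + (1/10)(0.3670+0.2760) + (1/10)(0.4830+0.3670) + (1/10)(0.6240+0.4830) + (1/10)(0.8070+0.6240) + (1/10)(1.0000+0.8070)
  = 0.0024 + 0.0086 + 0.0170 + 0.0295 + 0.0463 + 0.0643 + 0.0850 + 0.1107 + 0.1431 + 0.1807 = 0.6876
G = 1 − 0.6876 = 0.3124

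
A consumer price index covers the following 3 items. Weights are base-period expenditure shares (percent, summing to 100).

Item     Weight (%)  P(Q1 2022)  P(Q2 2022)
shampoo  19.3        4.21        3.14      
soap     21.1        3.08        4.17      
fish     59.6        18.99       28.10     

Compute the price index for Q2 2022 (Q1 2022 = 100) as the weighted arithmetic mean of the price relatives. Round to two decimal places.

shampoo: 19.3 × (3.14/4.21) = 19.3 × 0.745843 = 14.3948
soap: 21.1 × (4.17/3.08) = 21.1 × 1.353896 = 28.5672
fish: 59.6 × (28.10/18.99) = 59.6 × 1.479726 = 88.1917
Index = Σ wᵢ·(p₁ᵢ/p₀ᵢ) = 14.3948 + 28.5672 + 88.1917 = 131.1537

131.15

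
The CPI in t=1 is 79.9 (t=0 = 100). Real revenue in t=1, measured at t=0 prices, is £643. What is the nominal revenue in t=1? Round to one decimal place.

Nominal = Real × (Index/100) = 643 × (79.9/100)
        = 643 × 0.799 = 513.7570

513.8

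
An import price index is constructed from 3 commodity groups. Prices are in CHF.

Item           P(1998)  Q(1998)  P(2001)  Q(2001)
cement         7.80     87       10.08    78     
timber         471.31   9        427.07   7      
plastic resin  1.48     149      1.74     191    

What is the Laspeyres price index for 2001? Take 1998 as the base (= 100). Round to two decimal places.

Laspeyres price index uses base-period quantities as weights.
ΣP(2001)·Q(1998) = 10.08×87 + 427.07×9 + 1.74×149 = 876.96 + 3843.63 + 259.26 = 4979.85
ΣP(1998)·Q(1998) = 7.80×87 + 471.31×9 + 1.48×149 = 678.6 + 4241.79 + 220.52 = 5140.91
Index = 4979.85 / 5140.91 × 100 = 96.8671

96.87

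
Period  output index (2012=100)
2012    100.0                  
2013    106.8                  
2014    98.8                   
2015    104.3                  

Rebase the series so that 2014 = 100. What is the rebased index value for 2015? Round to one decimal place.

Rebased(2015) = 104.3 / 98.8 × 100 = 105.5668

105.6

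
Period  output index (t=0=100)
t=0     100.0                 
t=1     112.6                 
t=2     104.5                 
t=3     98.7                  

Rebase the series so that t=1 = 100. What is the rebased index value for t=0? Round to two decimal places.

88.81

Rebased(t=0) = 100.0 / 112.6 × 100 = 88.8099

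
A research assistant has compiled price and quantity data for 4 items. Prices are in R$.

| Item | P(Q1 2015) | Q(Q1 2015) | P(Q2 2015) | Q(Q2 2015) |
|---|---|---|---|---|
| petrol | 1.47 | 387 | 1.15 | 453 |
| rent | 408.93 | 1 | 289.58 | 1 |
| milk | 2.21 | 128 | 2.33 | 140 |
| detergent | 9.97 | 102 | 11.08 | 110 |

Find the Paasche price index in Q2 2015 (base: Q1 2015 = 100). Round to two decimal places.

94.95

Paasche price index uses current-period quantities as weights.
ΣP(Q2 2015)·Q(Q2 2015) = 1.15×453 + 289.58×1 + 2.33×140 + 11.08×110 = 520.95 + 289.58 + 326.2 + 1218.8 = 2355.53
ΣP(Q1 2015)·Q(Q2 2015) = 1.47×453 + 408.93×1 + 2.21×140 + 9.97×110 = 665.91 + 408.93 + 309.4 + 1096.7 = 2480.94
Index = 2355.53 / 2480.94 × 100 = 94.9451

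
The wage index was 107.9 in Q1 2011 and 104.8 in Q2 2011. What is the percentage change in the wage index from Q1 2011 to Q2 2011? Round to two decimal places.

Change = (104.8 − 107.9) / 107.9 × 100
       = -3.1 / 107.9 × 100 = -2.8730%

-2.87%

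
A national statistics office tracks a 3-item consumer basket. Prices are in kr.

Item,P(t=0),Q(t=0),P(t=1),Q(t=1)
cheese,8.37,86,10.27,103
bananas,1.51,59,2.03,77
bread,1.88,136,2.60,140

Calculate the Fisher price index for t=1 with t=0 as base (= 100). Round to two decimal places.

127.27

Laspeyres component (base-period weights):
ΣP(t=1)Q(t=0) = 10.27×86 + 2.03×59 + 2.60×136 = 883.22 + 119.77 + 353.6 = 1356.59
ΣP(t=0)Q(t=0) = 8.37×86 + 1.51×59 + 1.88×136 = 719.82 + 89.09 + 255.68 = 1064.59
L = 1356.59 / 1064.59 × 100 = 127.4284
Paasche component (current-period weights):
ΣP(t=1)Q(t=1) = 10.27×103 + 2.03×77 + 2.60×140 = 1057.81 + 156.31 + 364 = 1578.12
ΣP(t=0)Q(t=1) = 8.37×103 + 1.51×77 + 1.88×140 = 862.11 + 116.27 + 263.2 = 1241.58
P = 1578.12 / 1241.58 × 100 = 127.1058
Fisher = √(L × P) = √(127.4284 × 127.1058) = 127.2670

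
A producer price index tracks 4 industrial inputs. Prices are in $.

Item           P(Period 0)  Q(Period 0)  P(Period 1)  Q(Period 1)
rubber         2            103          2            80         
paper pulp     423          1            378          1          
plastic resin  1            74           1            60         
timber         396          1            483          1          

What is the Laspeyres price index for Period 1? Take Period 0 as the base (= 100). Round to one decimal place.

Laspeyres price index uses base-period quantities as weights.
ΣP(Period 1)·Q(Period 0) = 2×103 + 378×1 + 1×74 + 483×1 = 206 + 378 + 74 + 483 = 1141
ΣP(Period 0)·Q(Period 0) = 2×103 + 423×1 + 1×74 + 396×1 = 206 + 423 + 74 + 396 = 1099
Index = 1141 / 1099 × 100 = 103.8217

103.8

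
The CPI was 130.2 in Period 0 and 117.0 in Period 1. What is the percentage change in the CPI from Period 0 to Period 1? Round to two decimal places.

Change = (117.0 − 130.2) / 130.2 × 100
       = -13.2 / 130.2 × 100 = -10.1382%

-10.14%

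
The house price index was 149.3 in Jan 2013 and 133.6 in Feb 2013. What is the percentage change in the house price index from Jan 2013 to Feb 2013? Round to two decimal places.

Change = (133.6 − 149.3) / 149.3 × 100
       = -15.7 / 149.3 × 100 = -10.5157%

-10.52%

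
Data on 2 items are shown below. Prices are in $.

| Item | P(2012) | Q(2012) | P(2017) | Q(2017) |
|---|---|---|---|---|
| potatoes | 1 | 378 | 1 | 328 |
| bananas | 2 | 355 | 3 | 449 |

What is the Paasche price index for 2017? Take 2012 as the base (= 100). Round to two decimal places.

136.62

Paasche price index uses current-period quantities as weights.
ΣP(2017)·Q(2017) = 1×328 + 3×449 = 328 + 1347 = 1675
ΣP(2012)·Q(2017) = 1×328 + 2×449 = 328 + 898 = 1226
Index = 1675 / 1226 × 100 = 136.6232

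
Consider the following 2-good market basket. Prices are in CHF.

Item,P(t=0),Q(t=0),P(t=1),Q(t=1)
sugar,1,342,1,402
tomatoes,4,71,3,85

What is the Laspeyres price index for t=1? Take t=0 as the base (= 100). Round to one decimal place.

Laspeyres price index uses base-period quantities as weights.
ΣP(t=1)·Q(t=0) = 1×342 + 3×71 = 342 + 213 = 555
ΣP(t=0)·Q(t=0) = 1×342 + 4×71 = 342 + 284 = 626
Index = 555 / 626 × 100 = 88.6581

88.7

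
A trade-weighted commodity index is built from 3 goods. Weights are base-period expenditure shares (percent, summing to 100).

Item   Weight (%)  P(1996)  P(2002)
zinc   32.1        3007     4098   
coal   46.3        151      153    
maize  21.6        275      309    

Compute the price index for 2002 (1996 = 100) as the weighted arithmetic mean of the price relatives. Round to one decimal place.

114.9

zinc: 32.1 × (4098/3007) = 32.1 × 1.362820 = 43.7465
coal: 46.3 × (153/151) = 46.3 × 1.013245 = 46.9132
maize: 21.6 × (309/275) = 21.6 × 1.123636 = 24.2705
Index = Σ wᵢ·(p₁ᵢ/p₀ᵢ) = 43.7465 + 46.9132 + 24.2705 = 114.9303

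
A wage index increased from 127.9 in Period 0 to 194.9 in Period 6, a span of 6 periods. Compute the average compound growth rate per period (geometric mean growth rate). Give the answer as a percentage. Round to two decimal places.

Growth factor = (194.9/127.9)^(1/6) = (1.523847)^(1/6) = 1.072729
Growth rate = 1.072729 − 1 = 0.072729 = 7.2729%

7.27%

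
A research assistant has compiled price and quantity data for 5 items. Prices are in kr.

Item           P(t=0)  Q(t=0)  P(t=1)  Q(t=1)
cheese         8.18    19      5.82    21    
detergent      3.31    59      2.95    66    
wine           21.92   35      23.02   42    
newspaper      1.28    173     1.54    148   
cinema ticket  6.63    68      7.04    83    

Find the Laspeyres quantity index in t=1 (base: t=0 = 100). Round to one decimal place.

114.5

Laspeyres quantity index uses base-period prices as weights.
ΣP(t=0)·Q(t=1) = 8.18×21 + 3.31×66 + 21.92×42 + 1.28×148 + 6.63×83 = 171.78 + 218.46 + 920.64 + 189.44 + 550.29 = 2050.61
ΣP(t=0)·Q(t=0) = 8.18×19 + 3.31×59 + 21.92×35 + 1.28×173 + 6.63×68 = 155.42 + 195.29 + 767.2 + 221.44 + 450.84 = 1790.19
Index = 2050.61 / 1790.19 × 100 = 114.5471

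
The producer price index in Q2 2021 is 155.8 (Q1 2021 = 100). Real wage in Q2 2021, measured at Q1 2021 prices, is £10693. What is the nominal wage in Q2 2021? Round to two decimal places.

Nominal = Real × (Index/100) = 10693 × (155.8/100)
        = 10693 × 1.558 = 16659.6940

16659.69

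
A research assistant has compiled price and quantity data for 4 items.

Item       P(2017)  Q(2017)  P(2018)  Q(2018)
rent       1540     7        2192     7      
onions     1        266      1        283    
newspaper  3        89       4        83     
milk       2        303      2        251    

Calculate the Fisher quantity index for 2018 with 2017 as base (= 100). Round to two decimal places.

99.22

Laspeyres component (base-period weights):
ΣP(2017)Q(2018) = 1540×7 + 1×283 + 3×83 + 2×251 = 10780 + 283 + 249 + 502 = 11814
ΣP(2017)Q(2017) = 1540×7 + 1×266 + 3×89 + 2×303 = 10780 + 266 + 267 + 606 = 11919
L = 11814 / 11919 × 100 = 99.1191
Paasche component (current-period weights):
ΣP(2018)Q(2018) = 2192×7 + 1×283 + 4×83 + 2×251 = 15344 + 283 + 332 + 502 = 16461
ΣP(2018)Q(2017) = 2192×7 + 1×266 + 4×89 + 2×303 = 15344 + 266 + 356 + 606 = 16572
P = 16461 / 16572 × 100 = 99.3302
Fisher = √(L × P) = √(99.1191 × 99.3302) = 99.2246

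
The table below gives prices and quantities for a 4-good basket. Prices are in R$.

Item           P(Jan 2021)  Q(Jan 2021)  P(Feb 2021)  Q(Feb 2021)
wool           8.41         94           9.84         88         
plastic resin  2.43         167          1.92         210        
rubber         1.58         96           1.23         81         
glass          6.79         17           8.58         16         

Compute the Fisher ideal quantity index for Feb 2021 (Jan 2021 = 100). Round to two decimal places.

Laspeyres component (base-period weights):
ΣP(Jan 2021)Q(Feb 2021) = 8.41×88 + 2.43×210 + 1.58×81 + 6.79×16 = 740.08 + 510.3 + 127.98 + 108.64 = 1487
ΣP(Jan 2021)Q(Jan 2021) = 8.41×94 + 2.43×167 + 1.58×96 + 6.79×17 = 790.54 + 405.81 + 151.68 + 115.43 = 1463.46
L = 1487 / 1463.46 × 100 = 101.6085
Paasche component (current-period weights):
ΣP(Feb 2021)Q(Feb 2021) = 9.84×88 + 1.92×210 + 1.23×81 + 8.58×16 = 865.92 + 403.2 + 99.63 + 137.28 = 1506.03
ΣP(Feb 2021)Q(Jan 2021) = 9.84×94 + 1.92×167 + 1.23×96 + 8.58×17 = 924.96 + 320.64 + 118.08 + 145.86 = 1509.54
P = 1506.03 / 1509.54 × 100 = 99.7675
Fisher = √(L × P) = √(101.6085 × 99.7675) = 100.6838

100.68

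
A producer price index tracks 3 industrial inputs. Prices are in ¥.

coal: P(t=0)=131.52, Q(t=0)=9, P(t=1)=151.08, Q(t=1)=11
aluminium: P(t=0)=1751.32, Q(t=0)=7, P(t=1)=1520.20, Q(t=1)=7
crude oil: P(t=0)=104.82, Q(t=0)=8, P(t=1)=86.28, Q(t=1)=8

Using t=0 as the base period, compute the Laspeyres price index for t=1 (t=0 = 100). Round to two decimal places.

Laspeyres price index uses base-period quantities as weights.
ΣP(t=1)·Q(t=0) = 151.08×9 + 1520.20×7 + 86.28×8 = 1359.72 + 10641.4 + 690.24 = 12691.36
ΣP(t=0)·Q(t=0) = 131.52×9 + 1751.32×7 + 104.82×8 = 1183.68 + 12259.24 + 838.56 = 14281.48
Index = 12691.36 / 14281.48 × 100 = 88.8659

88.87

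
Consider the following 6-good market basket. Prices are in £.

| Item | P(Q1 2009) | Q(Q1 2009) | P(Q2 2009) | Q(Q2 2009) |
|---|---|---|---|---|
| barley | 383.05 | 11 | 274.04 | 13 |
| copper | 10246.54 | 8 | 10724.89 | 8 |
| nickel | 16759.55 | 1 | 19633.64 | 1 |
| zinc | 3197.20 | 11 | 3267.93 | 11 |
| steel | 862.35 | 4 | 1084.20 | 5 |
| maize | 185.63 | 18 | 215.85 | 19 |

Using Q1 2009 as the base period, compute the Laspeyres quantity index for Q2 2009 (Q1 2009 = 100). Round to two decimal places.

101.25

Laspeyres quantity index uses base-period prices as weights.
ΣP(Q1 2009)·Q(Q2 2009) = 383.05×13 + 10246.54×8 + 16759.55×1 + 3197.20×11 + 862.35×5 + 185.63×19 = 4979.65 + 81972.32 + 16759.55 + 35169.2 + 4311.75 + 3526.97 = 146719.44
ΣP(Q1 2009)·Q(Q1 2009) = 383.05×11 + 10246.54×8 + 16759.55×1 + 3197.20×11 + 862.35×4 + 185.63×18 = 4213.55 + 81972.32 + 16759.55 + 35169.2 + 3449.4 + 3341.34 = 144905.36
Index = 146719.44 / 144905.36 × 100 = 101.2519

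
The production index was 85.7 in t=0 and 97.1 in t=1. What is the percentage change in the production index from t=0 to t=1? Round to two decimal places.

Change = (97.1 − 85.7) / 85.7 × 100
       = 11.4 / 85.7 × 100 = 13.3022%

13.30%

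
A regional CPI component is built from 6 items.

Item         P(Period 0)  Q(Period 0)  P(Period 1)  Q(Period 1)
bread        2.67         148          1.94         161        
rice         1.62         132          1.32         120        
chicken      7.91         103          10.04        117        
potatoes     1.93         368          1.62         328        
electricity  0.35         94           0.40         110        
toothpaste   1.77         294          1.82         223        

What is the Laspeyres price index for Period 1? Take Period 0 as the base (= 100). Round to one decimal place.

99.1

Laspeyres price index uses base-period quantities as weights.
ΣP(Period 1)·Q(Period 0) = 1.94×148 + 1.32×132 + 10.04×103 + 1.62×368 + 0.40×94 + 1.82×294 = 287.12 + 174.24 + 1034.12 + 596.16 + 37.6 + 535.08 = 2664.32
ΣP(Period 0)·Q(Period 0) = 2.67×148 + 1.62×132 + 7.91×103 + 1.93×368 + 0.35×94 + 1.77×294 = 395.16 + 213.84 + 814.73 + 710.24 + 32.9 + 520.38 = 2687.25
Index = 2664.32 / 2687.25 × 100 = 99.1467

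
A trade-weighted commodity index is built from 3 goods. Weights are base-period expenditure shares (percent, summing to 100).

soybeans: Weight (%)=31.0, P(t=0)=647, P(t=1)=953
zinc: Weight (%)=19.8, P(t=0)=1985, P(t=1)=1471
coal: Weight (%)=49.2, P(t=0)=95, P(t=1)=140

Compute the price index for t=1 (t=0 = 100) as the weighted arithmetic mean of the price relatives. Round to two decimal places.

132.84

soybeans: 31.0 × (953/647) = 31.0 × 1.472952 = 45.6615
zinc: 19.8 × (1471/1985) = 19.8 × 0.741058 = 14.6729
coal: 49.2 × (140/95) = 49.2 × 1.473684 = 72.5053
Index = Σ wᵢ·(p₁ᵢ/p₀ᵢ) = 45.6615 + 14.6729 + 72.5053 = 132.8397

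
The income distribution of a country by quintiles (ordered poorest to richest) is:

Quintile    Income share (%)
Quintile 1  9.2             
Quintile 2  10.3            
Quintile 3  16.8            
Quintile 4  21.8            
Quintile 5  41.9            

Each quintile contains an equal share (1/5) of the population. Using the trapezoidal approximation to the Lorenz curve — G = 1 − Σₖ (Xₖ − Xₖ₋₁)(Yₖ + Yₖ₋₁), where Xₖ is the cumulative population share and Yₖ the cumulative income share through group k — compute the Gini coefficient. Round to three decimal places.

0.308

Cumulative income shares Yₖ: 0.0920, 0.1950, 0.3630, 0.5810, 1.0000
Σ (Xₖ−Xₖ₋₁)(Yₖ+Yₖ₋₁) = (1/5)(0.0920+0.0000) + (1/5)(0.1950+0.0920) + (1/5)(0.3630+0.1950) + (1/5)(0.5810+0.3630) + (1/5)(1.0000+0.5810)
  = 0.0184 + 0.0574 + 0.1116 + 0.1888 + 0.3162 = 0.6924
G = 1 − 0.6924 = 0.3076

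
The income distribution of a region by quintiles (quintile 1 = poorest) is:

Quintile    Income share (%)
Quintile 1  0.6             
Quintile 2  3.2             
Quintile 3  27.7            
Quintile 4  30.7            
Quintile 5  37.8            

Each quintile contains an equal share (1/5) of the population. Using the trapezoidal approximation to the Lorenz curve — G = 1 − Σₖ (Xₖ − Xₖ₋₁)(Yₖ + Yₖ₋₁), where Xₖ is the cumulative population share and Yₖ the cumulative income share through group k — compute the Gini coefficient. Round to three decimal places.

Cumulative income shares Yₖ: 0.0060, 0.0380, 0.3150, 0.6220, 1.0000
Σ (Xₖ−Xₖ₋₁)(Yₖ+Yₖ₋₁) = (1/5)(0.0060+0.0000) + (1/5)(0.0380+0.0060) + (1/5)(0.3150+0.0380) + (1/5)(0.6220+0.3150) + (1/5)(1.0000+0.6220)
  = 0.0012 + 0.0088 + 0.0706 + 0.1874 + 0.3244 = 0.5924
G = 1 − 0.5924 = 0.4076

0.408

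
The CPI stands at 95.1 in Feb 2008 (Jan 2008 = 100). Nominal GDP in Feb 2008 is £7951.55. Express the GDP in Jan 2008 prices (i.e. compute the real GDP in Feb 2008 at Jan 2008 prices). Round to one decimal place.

Real = Nominal ÷ (Index/100) = 7951.55 ÷ (95.1/100)
     = 7951.55 ÷ 0.951 = 8361.2513

8361.3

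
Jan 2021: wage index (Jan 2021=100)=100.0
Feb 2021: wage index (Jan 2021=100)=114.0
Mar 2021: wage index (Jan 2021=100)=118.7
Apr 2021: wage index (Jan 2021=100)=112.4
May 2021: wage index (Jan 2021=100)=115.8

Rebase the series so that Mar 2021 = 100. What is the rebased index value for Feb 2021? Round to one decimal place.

Rebased(Feb 2021) = 114.0 / 118.7 × 100 = 96.0404

96.0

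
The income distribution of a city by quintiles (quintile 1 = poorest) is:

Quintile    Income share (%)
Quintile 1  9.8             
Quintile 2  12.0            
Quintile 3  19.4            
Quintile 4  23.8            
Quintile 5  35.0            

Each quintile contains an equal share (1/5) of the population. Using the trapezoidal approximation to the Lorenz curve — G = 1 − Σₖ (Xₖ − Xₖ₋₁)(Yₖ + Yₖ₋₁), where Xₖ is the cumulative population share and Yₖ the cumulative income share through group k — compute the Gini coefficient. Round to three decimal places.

Cumulative income shares Yₖ: 0.0980, 0.2180, 0.4120, 0.6500, 1.0000
Σ (Xₖ−Xₖ₋₁)(Yₖ+Yₖ₋₁) = (1/5)(0.0980+0.0000) + (1/5)(0.2180+0.0980) + (1/5)(0.4120+0.2180) + (1/5)(0.6500+0.4120) + (1/5)(1.0000+0.6500)
  = 0.0196 + 0.0632 + 0.1260 + 0.2124 + 0.3300 = 0.7512
G = 1 − 0.7512 = 0.2488

0.249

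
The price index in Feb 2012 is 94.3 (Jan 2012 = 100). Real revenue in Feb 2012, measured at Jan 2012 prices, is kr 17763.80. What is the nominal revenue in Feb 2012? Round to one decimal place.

Nominal = Real × (Index/100) = 17763.80 × (94.3/100)
        = 17763.80 × 0.943 = 16751.2634

16751.3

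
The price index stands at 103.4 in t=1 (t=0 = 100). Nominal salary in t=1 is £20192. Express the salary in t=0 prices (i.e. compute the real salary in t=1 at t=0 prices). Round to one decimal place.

19528.0

Real = Nominal ÷ (Index/100) = 20192 ÷ (103.4/100)
     = 20192 ÷ 1.034 = 19528.0464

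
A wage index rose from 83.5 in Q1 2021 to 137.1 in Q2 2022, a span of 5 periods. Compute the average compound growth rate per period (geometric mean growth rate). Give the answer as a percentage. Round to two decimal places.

Growth factor = (137.1/83.5)^(1/5) = (1.641916)^(1/5) = 1.104257
Growth rate = 1.104257 − 1 = 0.104257 = 10.4257%

10.43%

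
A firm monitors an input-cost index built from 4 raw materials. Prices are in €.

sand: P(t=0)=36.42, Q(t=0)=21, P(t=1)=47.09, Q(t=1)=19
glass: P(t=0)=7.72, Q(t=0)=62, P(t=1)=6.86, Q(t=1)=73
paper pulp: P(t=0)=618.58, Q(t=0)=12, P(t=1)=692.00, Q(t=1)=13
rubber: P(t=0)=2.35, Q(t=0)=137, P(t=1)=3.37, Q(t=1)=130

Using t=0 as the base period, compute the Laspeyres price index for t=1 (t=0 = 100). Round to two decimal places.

113.26

Laspeyres price index uses base-period quantities as weights.
ΣP(t=1)·Q(t=0) = 47.09×21 + 6.86×62 + 692.00×12 + 3.37×137 = 988.89 + 425.32 + 8304 + 461.69 = 10179.9
ΣP(t=0)·Q(t=0) = 36.42×21 + 7.72×62 + 618.58×12 + 2.35×137 = 764.82 + 478.64 + 7422.96 + 321.95 = 8988.37
Index = 10179.9 / 8988.37 × 100 = 113.2564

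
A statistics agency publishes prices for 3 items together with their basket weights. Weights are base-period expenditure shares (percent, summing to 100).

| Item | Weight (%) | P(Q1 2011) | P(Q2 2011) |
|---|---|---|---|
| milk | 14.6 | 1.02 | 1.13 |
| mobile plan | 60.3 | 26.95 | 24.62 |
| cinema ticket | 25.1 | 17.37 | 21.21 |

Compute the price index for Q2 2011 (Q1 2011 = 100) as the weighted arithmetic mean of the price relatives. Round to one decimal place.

101.9

milk: 14.6 × (1.13/1.02) = 14.6 × 1.107843 = 16.1745
mobile plan: 60.3 × (24.62/26.95) = 60.3 × 0.913544 = 55.0867
cinema ticket: 25.1 × (21.21/17.37) = 25.1 × 1.221071 = 30.6489
Index = Σ wᵢ·(p₁ᵢ/p₀ᵢ) = 16.1745 + 55.0867 + 30.6489 = 101.9101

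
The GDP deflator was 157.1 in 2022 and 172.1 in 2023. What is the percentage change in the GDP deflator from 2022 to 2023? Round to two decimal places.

Change = (172.1 − 157.1) / 157.1 × 100
       = 15.0 / 157.1 × 100 = 9.5481%

9.55%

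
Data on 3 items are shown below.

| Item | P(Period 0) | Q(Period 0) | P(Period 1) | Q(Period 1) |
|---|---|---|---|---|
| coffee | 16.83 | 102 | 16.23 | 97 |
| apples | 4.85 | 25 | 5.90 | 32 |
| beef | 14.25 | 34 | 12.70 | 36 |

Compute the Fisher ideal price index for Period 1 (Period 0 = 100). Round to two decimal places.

Laspeyres component (base-period weights):
ΣP(Period 1)Q(Period 0) = 16.23×102 + 5.90×25 + 12.70×34 = 1655.46 + 147.5 + 431.8 = 2234.76
ΣP(Period 0)Q(Period 0) = 16.83×102 + 4.85×25 + 14.25×34 = 1716.66 + 121.25 + 484.5 = 2322.41
L = 2234.76 / 2322.41 × 100 = 96.2259
Paasche component (current-period weights):
ΣP(Period 1)Q(Period 1) = 16.23×97 + 5.90×32 + 12.70×36 = 1574.31 + 188.8 + 457.2 = 2220.31
ΣP(Period 0)Q(Period 1) = 16.83×97 + 4.85×32 + 14.25×36 = 1632.51 + 155.2 + 513 = 2300.71
P = 2220.31 / 2300.71 × 100 = 96.5054
Fisher = √(L × P) = √(96.2259 × 96.5054) = 96.3656

96.37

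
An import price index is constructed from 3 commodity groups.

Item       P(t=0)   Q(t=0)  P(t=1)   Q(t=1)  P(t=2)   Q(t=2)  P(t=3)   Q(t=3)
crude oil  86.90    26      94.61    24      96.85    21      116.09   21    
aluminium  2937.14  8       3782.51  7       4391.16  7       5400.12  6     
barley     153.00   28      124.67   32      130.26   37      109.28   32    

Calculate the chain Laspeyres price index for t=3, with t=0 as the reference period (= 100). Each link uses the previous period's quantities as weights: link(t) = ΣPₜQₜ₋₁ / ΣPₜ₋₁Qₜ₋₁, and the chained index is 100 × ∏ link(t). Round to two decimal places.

Link t=0→t=1:
ΣP(t=1)Q(t=0) = 94.61×26 + 3782.51×8 + 124.67×28 = 2459.86 + 30260.08 + 3490.76 = 36210.7
ΣP(t=0)Q(t=0) = 86.90×26 + 2937.14×8 + 153.00×28 = 2259.4 + 23497.12 + 4284 = 30040.52
link = 36210.7/30040.52 = 1.205395
Link t=1→t=2:
ΣP(t=2)Q(t=1) = 96.85×24 + 4391.16×7 + 130.26×32 = 2324.4 + 30738.12 + 4168.32 = 37230.84
ΣP(t=1)Q(t=1) = 94.61×24 + 3782.51×7 + 124.67×32 = 2270.64 + 26477.57 + 3989.44 = 32737.65
link = 37230.84/32737.65 = 1.137248
Link t=2→t=3:
ΣP(t=3)Q(t=2) = 116.09×21 + 5400.12×7 + 109.28×37 = 2437.89 + 37800.84 + 4043.36 = 44282.09
ΣP(t=2)Q(t=2) = 96.85×21 + 4391.16×7 + 130.26×37 = 2033.85 + 30738.12 + 4819.62 = 37591.59
link = 44282.09/37591.59 = 1.177979
Chained index = 100 × 1.205395 × 1.137248 × 1.177979 = 161.4813

161.48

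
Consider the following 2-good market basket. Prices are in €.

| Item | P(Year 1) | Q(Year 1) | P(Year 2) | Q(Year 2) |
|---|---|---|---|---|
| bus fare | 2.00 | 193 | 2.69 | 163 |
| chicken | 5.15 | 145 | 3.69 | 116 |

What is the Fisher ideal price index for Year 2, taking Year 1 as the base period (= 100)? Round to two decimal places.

Laspeyres component (base-period weights):
ΣP(Year 2)Q(Year 1) = 2.69×193 + 3.69×145 = 519.17 + 535.05 = 1054.22
ΣP(Year 1)Q(Year 1) = 2.00×193 + 5.15×145 = 386 + 746.75 = 1132.75
L = 1054.22 / 1132.75 × 100 = 93.0673
Paasche component (current-period weights):
ΣP(Year 2)Q(Year 2) = 2.69×163 + 3.69×116 = 438.47 + 428.04 = 866.51
ΣP(Year 1)Q(Year 2) = 2.00×163 + 5.15×116 = 326 + 597.4 = 923.4
P = 866.51 / 923.4 × 100 = 93.8391
Fisher = √(L × P) = √(93.0673 × 93.8391) = 93.4524

93.45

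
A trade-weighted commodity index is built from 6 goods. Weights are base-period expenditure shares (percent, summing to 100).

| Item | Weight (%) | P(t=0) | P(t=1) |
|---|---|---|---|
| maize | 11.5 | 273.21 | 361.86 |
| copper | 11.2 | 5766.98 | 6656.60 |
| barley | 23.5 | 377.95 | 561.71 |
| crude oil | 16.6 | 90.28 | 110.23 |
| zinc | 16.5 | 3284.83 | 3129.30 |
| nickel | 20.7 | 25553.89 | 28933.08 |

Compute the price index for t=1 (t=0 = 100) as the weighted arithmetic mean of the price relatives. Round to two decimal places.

122.51

maize: 11.5 × (361.86/273.21) = 11.5 × 1.324476 = 15.2315
copper: 11.2 × (6656.60/5766.98) = 11.2 × 1.154261 = 12.9277
barley: 23.5 × (561.71/377.95) = 23.5 × 1.486202 = 34.9257
crude oil: 16.6 × (110.23/90.28) = 16.6 × 1.220979 = 20.2683
zinc: 16.5 × (3129.30/3284.83) = 16.5 × 0.952652 = 15.7188
nickel: 20.7 × (28933.08/25553.89) = 20.7 × 1.132238 = 23.4373
Index = Σ wᵢ·(p₁ᵢ/p₀ᵢ) = 15.2315 + 12.9277 + 34.9257 + 20.2683 + 15.7188 + 23.4373 = 122.5093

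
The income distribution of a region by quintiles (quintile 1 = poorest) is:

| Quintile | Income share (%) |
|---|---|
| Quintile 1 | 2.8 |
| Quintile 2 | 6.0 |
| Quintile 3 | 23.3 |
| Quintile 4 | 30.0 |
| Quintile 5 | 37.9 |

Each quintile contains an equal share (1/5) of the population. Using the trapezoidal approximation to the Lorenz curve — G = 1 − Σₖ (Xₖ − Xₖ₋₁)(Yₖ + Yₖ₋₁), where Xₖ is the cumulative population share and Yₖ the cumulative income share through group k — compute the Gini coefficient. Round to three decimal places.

Cumulative income shares Yₖ: 0.0280, 0.0880, 0.3210, 0.6210, 1.0000
Σ (Xₖ−Xₖ₋₁)(Yₖ+Yₖ₋₁) = (1/5)(0.0280+0.0000) + (1/5)(0.0880+0.0280) + (1/5)(0.3210+0.0880) + (1/5)(0.6210+0.3210) + (1/5)(1.0000+0.6210)
  = 0.0056 + 0.0232 + 0.0818 + 0.1884 + 0.3242 = 0.6232
G = 1 − 0.6232 = 0.3768

0.377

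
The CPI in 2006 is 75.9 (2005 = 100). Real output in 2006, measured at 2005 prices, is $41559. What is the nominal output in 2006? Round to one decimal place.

Nominal = Real × (Index/100) = 41559 × (75.9/100)
        = 41559 × 0.759 = 31543.2810

31543.3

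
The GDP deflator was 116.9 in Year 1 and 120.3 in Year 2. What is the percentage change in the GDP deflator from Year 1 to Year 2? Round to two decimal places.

2.91%

Change = (120.3 − 116.9) / 116.9 × 100
       = 3.4 / 116.9 × 100 = 2.9085%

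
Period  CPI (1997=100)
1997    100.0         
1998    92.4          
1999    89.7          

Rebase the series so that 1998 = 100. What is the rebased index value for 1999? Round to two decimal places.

Rebased(1999) = 89.7 / 92.4 × 100 = 97.0779

97.08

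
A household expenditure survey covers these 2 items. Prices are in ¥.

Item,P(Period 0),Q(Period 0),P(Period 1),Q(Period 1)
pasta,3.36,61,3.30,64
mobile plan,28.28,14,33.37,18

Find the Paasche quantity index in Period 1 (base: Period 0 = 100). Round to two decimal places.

Paasche quantity index uses current-period prices as weights.
ΣP(Period 1)·Q(Period 1) = 3.30×64 + 33.37×18 = 211.2 + 600.66 = 811.86
ΣP(Period 1)·Q(Period 0) = 3.30×61 + 33.37×14 = 201.3 + 467.18 = 668.48
Index = 811.86 / 668.48 × 100 = 121.4487

121.45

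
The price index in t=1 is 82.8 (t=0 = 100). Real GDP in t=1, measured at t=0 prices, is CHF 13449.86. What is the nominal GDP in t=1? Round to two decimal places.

Nominal = Real × (Index/100) = 13449.86 × (82.8/100)
        = 13449.86 × 0.828 = 11136.4841

11136.48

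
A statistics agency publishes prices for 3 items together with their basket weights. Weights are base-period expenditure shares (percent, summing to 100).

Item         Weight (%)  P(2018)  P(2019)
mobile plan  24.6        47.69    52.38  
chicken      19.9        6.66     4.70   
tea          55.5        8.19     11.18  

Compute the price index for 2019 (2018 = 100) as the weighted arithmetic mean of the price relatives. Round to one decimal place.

mobile plan: 24.6 × (52.38/47.69) = 24.6 × 1.098343 = 27.0192
chicken: 19.9 × (4.70/6.66) = 19.9 × 0.705706 = 14.0435
tea: 55.5 × (11.18/8.19) = 55.5 × 1.365079 = 75.7619
Index = Σ wᵢ·(p₁ᵢ/p₀ᵢ) = 27.0192 + 14.0435 + 75.7619 = 116.8247

116.8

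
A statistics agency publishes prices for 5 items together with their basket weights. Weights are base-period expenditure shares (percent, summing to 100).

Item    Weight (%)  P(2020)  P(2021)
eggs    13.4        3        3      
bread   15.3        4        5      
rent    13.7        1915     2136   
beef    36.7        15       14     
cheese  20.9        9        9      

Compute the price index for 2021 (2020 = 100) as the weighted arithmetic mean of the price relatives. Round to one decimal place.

103.0

eggs: 13.4 × (3/3) = 13.4 × 1.000000 = 13.4000
bread: 15.3 × (5/4) = 15.3 × 1.250000 = 19.1250
rent: 13.7 × (2136/1915) = 13.7 × 1.115405 = 15.2810
beef: 36.7 × (14/15) = 36.7 × 0.933333 = 34.2533
cheese: 20.9 × (9/9) = 20.9 × 1.000000 = 20.9000
Index = Σ wᵢ·(p₁ᵢ/p₀ᵢ) = 13.4000 + 19.1250 + 15.2810 + 34.2533 + 20.9000 = 102.9594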